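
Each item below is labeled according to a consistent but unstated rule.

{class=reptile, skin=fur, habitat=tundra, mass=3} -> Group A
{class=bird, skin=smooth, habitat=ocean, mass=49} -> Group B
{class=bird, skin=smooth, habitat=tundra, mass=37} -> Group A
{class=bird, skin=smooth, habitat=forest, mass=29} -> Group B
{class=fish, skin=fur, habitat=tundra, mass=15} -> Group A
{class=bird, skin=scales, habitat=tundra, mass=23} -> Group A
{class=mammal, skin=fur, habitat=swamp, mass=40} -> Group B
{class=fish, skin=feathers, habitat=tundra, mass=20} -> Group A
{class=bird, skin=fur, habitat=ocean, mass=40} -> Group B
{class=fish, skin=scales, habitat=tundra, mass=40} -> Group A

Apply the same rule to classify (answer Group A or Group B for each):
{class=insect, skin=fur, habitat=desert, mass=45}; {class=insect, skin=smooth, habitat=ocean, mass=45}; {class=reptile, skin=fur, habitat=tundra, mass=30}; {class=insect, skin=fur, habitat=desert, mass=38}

Rule: habitat is tundra. This holds for each 'Group A' example and fails for each 'Group B' one.

Group B, Group B, Group A, Group B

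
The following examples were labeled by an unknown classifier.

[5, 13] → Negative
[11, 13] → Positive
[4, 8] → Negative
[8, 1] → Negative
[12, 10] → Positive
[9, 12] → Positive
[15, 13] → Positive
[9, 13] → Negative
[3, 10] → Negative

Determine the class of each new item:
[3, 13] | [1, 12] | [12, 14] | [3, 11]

Negative, Negative, Positive, Negative

The common property of the 'Positive' items is: |first − second| ≤ 3. No 'Negative' item has it.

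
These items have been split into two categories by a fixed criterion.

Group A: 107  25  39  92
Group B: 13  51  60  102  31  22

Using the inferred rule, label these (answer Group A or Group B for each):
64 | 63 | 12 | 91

Group A, Group A, Group B, Group A

The distinguishing property — digit sum ≥ 7 — holds for all the 'Group A' cases and none of the 'Group B' cases.
64: digit sum 6+4 = 10 — checks out, so Group A.
63: digit sum 6+3 = 9 — checks out, so Group A.
12: digit sum 1+2 = 3 — doesn't match, so Group B.
91: digit sum 9+1 = 10 — checks out, so Group A.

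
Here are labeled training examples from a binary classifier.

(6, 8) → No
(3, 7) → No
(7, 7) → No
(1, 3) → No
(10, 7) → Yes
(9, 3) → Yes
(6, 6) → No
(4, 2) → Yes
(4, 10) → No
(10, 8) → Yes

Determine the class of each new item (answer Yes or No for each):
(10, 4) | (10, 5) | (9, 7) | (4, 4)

Yes, Yes, Yes, No

One predicate separates the groups cleanly: first > second.
(10, 4) → 10 > 4 → Yes. (10, 5) → 10 > 5 → Yes. (9, 7) → 9 > 7 → Yes. (4, 4) → 4 = 4 → No.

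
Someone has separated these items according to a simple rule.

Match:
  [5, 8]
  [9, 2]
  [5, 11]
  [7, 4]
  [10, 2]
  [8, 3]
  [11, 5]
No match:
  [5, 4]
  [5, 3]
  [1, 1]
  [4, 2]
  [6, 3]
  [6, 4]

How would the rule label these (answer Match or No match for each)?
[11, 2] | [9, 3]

Match, Match

Rule: sum ≥ 11. This holds for each 'Match' example and fails for each 'No match' one.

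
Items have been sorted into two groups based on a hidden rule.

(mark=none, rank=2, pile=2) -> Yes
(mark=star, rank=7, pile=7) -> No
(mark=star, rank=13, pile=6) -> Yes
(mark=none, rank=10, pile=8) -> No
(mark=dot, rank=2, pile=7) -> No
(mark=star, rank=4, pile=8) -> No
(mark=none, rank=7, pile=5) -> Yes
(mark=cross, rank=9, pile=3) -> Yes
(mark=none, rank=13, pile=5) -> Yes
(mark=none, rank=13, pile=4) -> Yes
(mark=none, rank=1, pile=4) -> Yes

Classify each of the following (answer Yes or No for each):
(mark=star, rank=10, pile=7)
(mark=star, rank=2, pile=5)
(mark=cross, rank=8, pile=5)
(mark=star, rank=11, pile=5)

No, Yes, Yes, Yes

The pattern is that an item is 'Yes' exactly when: pile ≤ 6.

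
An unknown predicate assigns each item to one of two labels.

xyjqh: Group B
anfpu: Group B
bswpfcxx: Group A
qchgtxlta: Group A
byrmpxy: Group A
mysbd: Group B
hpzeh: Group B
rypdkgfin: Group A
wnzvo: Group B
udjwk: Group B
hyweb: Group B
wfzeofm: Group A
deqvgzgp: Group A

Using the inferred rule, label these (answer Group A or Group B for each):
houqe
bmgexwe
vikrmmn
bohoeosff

Group B, Group A, Group A, Group A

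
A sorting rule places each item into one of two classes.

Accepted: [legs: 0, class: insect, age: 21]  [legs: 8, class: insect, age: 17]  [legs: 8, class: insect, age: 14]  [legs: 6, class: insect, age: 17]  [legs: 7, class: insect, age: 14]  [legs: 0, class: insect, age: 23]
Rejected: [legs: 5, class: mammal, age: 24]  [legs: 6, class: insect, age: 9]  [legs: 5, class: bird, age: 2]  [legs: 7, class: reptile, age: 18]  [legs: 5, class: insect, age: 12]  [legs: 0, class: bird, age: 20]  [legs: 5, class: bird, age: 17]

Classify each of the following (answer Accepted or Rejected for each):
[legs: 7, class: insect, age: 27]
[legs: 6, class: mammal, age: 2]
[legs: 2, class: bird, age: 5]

Every 'Accepted' example satisfies: class is insect AND age ≥ 14. None of the 'Rejected' examples do.
[legs: 7, class: insect, age: 27]: Accepted (class is insect, age = 27).
[legs: 6, class: mammal, age: 2]: Rejected (class is mammal, age = 2).
[legs: 2, class: bird, age: 5]: Rejected (class is bird, age = 5).

Accepted, Rejected, Rejected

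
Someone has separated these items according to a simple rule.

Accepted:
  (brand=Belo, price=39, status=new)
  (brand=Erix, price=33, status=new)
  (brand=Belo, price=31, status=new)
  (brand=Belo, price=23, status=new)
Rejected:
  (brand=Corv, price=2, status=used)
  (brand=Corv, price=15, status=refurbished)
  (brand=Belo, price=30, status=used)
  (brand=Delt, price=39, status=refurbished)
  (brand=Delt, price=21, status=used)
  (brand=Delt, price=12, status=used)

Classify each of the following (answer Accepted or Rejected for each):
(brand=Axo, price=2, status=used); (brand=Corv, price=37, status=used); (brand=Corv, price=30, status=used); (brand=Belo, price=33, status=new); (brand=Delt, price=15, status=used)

Rejected, Rejected, Rejected, Accepted, Rejected

The simplest hypothesis consistent with all the labels is: status is new.
(brand=Axo, price=2, status=used): status is used — fails this test, so Rejected.
(brand=Corv, price=37, status=used): status is used — fails this test, so Rejected.
(brand=Corv, price=30, status=used): status is used — fails this test, so Rejected.
(brand=Belo, price=33, status=new): status is new — checks out, so Accepted.
(brand=Delt, price=15, status=used): status is used — fails this test, so Rejected.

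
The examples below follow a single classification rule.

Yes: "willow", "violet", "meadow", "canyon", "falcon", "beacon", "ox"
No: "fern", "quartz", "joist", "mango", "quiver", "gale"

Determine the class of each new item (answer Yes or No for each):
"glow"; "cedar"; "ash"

One predicate separates the groups cleanly: even length AND contains 'o'.

Yes, No, No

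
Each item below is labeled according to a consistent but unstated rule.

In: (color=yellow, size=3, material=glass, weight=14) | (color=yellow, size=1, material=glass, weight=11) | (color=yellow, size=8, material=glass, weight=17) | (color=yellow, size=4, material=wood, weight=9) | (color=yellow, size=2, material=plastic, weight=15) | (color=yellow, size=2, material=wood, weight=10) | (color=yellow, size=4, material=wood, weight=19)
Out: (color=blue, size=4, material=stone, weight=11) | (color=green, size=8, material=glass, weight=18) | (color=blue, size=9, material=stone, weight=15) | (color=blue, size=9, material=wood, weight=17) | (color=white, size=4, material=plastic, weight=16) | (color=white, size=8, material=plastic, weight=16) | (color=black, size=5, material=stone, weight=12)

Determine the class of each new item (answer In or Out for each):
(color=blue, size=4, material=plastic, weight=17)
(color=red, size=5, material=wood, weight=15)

Out, Out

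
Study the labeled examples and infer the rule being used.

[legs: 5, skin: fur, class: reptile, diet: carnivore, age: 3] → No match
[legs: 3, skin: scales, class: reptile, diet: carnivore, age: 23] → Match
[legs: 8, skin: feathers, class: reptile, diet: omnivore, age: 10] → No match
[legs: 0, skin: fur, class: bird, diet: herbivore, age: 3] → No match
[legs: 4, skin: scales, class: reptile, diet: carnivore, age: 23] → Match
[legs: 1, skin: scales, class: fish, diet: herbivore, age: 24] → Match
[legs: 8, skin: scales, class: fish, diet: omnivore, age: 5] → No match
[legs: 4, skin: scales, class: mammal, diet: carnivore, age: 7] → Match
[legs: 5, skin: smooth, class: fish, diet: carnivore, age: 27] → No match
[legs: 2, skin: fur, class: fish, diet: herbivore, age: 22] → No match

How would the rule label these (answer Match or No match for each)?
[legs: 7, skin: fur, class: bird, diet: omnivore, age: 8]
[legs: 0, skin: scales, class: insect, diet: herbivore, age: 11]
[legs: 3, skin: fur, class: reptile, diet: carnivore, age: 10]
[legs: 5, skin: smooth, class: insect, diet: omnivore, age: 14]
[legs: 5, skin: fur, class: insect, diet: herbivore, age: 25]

'Match' ⟺ skin is scales AND age ≥ 7.
No match: [legs: 7, skin: fur, class: bird, diet: omnivore, age: 8], since skin is fur, age = 8.
Match: [legs: 0, skin: scales, class: insect, diet: herbivore, age: 11], since skin is scales, age = 11.
No match: [legs: 3, skin: fur, class: reptile, diet: carnivore, age: 10], since skin is fur, age = 10.
No match: [legs: 5, skin: smooth, class: insect, diet: omnivore, age: 14], since skin is smooth, age = 14.
No match: [legs: 5, skin: fur, class: insect, diet: herbivore, age: 25], since skin is fur, age = 25.

No match, Match, No match, No match, No match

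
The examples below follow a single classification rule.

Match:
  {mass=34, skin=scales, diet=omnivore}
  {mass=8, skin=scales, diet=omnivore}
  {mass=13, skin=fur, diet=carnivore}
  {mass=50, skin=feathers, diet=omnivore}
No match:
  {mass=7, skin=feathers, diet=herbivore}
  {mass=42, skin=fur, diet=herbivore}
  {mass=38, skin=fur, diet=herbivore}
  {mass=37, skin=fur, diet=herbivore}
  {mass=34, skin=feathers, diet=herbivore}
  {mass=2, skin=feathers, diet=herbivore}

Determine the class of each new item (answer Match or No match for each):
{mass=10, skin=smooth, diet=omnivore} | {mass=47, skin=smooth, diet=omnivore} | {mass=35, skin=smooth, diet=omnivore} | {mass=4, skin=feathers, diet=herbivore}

The common property of the 'Match' items is: diet is not herbivore. No 'No match' item has it.
{mass=10, skin=smooth, diet=omnivore}: Match (diet is omnivore).
{mass=47, skin=smooth, diet=omnivore}: Match (diet is omnivore).
{mass=35, skin=smooth, diet=omnivore}: Match (diet is omnivore).
{mass=4, skin=feathers, diet=herbivore}: No match (diet is herbivore).

Match, Match, Match, No match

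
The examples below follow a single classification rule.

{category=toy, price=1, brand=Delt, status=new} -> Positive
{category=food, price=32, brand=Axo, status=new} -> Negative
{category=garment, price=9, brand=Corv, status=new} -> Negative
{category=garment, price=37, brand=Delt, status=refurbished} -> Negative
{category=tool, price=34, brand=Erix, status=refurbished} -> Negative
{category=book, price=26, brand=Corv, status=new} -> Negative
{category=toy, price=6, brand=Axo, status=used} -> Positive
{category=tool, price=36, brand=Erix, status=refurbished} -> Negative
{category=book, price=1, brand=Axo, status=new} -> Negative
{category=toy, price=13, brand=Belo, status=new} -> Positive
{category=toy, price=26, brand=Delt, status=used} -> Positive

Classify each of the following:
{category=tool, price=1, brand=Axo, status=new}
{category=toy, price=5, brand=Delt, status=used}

The common property of the 'Positive' items is: category is toy. No 'Negative' item has it.
{category=tool, price=1, brand=Axo, status=new} → category is tool → Negative. {category=toy, price=5, brand=Delt, status=used} → category is toy → Positive.

Negative, Positive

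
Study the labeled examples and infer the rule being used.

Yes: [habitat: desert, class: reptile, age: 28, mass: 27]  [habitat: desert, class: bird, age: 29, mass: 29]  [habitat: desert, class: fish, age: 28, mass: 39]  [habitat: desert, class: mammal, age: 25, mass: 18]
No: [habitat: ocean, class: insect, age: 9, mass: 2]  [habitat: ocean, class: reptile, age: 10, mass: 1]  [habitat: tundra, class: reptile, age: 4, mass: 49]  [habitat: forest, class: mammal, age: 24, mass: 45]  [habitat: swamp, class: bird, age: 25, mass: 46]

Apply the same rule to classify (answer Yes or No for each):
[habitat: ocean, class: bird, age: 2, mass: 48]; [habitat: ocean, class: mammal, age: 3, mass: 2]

No, No

Comparing the two groups points to one rule — habitat is desert.
[habitat: ocean, class: bird, age: 2, mass: 48] → habitat is ocean → No.
[habitat: ocean, class: mammal, age: 3, mass: 2] → habitat is ocean → No.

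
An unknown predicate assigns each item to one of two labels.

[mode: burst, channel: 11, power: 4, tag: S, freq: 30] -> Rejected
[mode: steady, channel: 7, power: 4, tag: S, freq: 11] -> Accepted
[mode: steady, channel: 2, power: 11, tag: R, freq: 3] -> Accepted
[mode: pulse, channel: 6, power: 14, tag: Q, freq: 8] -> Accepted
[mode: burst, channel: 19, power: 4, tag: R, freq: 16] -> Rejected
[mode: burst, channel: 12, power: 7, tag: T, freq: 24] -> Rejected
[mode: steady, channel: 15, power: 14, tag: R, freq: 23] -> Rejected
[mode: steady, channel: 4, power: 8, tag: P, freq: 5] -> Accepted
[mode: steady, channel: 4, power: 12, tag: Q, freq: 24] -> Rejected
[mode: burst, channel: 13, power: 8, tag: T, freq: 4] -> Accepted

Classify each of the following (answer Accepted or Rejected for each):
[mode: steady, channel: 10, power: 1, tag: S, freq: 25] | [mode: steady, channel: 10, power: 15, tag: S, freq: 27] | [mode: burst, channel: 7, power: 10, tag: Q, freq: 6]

Rejected, Rejected, Accepted

The common property of the 'Accepted' items is: freq ≤ 11. No 'Rejected' item has it.
Rejected: [mode: steady, channel: 10, power: 1, tag: S, freq: 25], since freq = 25.
Rejected: [mode: steady, channel: 10, power: 15, tag: S, freq: 27], since freq = 27.
Accepted: [mode: burst, channel: 7, power: 10, tag: Q, freq: 6], since freq = 6.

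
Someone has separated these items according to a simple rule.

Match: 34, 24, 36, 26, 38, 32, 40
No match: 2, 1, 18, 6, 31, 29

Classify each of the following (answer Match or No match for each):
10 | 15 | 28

The simplest hypothesis consistent with all the labels is: even AND at least 24.
10: 10 is even, 10 < 24 — lacks this property, so No match.
15: 15 is odd, 15 < 24 — lacks this property, so No match.
28: 28 is even, 28 ≥ 24 — checks out, so Match.

No match, No match, Match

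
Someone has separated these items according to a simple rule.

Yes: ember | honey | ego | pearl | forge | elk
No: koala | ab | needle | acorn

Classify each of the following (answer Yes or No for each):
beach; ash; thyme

A rule that fits every label: odd length AND contains 'e' — true of each 'Yes' example, false of each 'No' one.
beach: Yes (length 5, has 'e'). ash: No (length 3, no 'e'). thyme: Yes (length 5, has 'e').

Yes, No, Yes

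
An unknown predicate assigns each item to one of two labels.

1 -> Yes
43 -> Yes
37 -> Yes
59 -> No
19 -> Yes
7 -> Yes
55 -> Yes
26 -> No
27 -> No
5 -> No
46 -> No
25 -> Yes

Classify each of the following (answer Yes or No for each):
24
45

Looking at the examples, the only property every 'Yes' case has and every 'No' case lacks is: ≡ 1 (mod 6).
No: 24, since 24 mod 6 = 0.
No: 45, since 45 mod 6 = 3.

No, No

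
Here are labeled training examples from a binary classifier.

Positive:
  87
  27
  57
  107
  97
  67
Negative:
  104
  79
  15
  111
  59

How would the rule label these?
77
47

Positive, Positive

All 'Positive' examples share one property — ends in digit 7 — and every 'Negative' example lacks it.
77: last digit 7, meets the rule → Positive.
47: last digit 7, meets the rule → Positive.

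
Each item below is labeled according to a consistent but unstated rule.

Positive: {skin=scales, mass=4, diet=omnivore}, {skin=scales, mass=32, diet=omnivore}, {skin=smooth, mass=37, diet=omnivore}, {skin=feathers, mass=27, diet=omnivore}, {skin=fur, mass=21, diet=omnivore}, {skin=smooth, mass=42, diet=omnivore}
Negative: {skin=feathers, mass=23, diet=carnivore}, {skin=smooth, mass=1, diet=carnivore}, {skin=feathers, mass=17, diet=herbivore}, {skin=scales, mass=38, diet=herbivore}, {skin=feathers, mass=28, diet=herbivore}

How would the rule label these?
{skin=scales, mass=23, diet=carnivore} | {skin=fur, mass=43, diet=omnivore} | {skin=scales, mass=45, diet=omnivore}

Checking candidate rules against both groups, what survives is: diet is omnivore.
{skin=scales, mass=23, diet=carnivore} — diet is carnivore, hence Negative.
{skin=fur, mass=43, diet=omnivore} — diet is omnivore, hence Positive.
{skin=scales, mass=45, diet=omnivore} — diet is omnivore, hence Positive.

Negative, Positive, Positive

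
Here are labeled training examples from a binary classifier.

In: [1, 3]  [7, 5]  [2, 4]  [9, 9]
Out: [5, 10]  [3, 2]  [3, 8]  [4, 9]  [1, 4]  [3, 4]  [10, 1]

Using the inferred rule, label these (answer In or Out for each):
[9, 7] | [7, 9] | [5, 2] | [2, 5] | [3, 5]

The rule appears to be: sum is even.
[9, 7] → 9+7 = 16 → In. [7, 9] → 7+9 = 16 → In. [5, 2] → 5+2 = 7 → Out. [2, 5] → 2+5 = 7 → Out. [3, 5] → 3+5 = 8 → In.

In, In, Out, Out, In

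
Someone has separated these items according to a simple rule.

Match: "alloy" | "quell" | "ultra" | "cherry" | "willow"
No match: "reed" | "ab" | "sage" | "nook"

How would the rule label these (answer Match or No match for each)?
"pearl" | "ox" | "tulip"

Match, No match, Match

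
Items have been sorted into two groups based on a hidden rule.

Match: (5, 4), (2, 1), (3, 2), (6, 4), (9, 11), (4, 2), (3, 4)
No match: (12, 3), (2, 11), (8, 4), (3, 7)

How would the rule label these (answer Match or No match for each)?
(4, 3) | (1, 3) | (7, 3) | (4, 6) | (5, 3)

The classifier is using: |first − second| ≤ 2.
(4, 3): |4−3| = 1 — checks out, so Match. (1, 3): |1−3| = 2 — checks out, so Match. (7, 3): |7−3| = 4 — fails the rule, so No match. (4, 6): |4−6| = 2 — checks out, so Match. (5, 3): |5−3| = 2 — checks out, so Match.

Match, Match, No match, Match, Match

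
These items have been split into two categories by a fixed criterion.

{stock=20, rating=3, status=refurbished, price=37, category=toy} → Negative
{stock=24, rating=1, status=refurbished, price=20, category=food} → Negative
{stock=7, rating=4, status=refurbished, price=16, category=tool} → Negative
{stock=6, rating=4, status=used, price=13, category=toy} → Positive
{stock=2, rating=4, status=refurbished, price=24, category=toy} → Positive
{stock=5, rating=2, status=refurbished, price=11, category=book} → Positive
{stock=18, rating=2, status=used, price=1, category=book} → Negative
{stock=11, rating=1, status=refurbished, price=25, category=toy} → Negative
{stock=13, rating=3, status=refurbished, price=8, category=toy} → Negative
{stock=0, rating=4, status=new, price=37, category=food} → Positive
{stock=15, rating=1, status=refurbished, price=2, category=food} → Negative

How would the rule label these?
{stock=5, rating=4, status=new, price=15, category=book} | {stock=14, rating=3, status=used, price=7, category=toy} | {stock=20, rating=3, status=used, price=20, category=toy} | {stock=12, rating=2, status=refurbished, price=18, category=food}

Positive, Negative, Negative, Negative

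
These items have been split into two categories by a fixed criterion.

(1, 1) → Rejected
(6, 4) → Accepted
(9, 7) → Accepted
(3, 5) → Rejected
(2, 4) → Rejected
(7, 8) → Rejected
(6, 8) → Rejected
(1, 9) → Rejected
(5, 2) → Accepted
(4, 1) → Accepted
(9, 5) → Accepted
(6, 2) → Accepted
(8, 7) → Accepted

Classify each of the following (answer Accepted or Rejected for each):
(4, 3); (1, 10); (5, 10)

Accepted, Rejected, Rejected

The pattern is that an item is 'Accepted' exactly when: first > second.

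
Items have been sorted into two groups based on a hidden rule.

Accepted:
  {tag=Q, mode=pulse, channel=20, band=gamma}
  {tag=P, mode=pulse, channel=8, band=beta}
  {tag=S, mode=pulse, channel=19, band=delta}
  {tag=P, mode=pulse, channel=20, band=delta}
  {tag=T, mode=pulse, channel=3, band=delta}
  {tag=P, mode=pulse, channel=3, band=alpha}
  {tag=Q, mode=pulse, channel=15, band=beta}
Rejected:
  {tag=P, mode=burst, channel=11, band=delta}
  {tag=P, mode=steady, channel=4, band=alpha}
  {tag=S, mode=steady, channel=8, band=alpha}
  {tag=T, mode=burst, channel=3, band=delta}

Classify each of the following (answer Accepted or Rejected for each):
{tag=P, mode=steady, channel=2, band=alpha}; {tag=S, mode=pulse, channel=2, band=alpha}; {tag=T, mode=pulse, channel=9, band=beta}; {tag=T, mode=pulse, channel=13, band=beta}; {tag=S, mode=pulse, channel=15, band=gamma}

Comparing the two groups points to one rule — mode is pulse.

Rejected, Accepted, Accepted, Accepted, Accepted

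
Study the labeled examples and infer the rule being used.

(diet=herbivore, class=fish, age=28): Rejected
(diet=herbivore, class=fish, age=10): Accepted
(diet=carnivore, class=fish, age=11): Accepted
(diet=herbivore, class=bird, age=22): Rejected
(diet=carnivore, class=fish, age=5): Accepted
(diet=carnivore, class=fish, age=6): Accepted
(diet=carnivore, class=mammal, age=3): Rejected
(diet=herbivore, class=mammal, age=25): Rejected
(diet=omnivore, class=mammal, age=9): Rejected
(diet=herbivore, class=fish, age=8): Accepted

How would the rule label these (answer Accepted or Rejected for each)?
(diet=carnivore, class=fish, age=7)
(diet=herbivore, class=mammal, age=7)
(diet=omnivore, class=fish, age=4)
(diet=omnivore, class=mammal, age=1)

The common property of the 'Accepted' items is: class is fish AND age ≤ 11. No 'Rejected' item has it.
(diet=carnivore, class=fish, age=7) → class is fish, age = 7 → Accepted. (diet=herbivore, class=mammal, age=7) → class is mammal, age = 7 → Rejected. (diet=omnivore, class=fish, age=4) → class is fish, age = 4 → Accepted. (diet=omnivore, class=mammal, age=1) → class is mammal, age = 1 → Rejected.

Accepted, Rejected, Accepted, Rejected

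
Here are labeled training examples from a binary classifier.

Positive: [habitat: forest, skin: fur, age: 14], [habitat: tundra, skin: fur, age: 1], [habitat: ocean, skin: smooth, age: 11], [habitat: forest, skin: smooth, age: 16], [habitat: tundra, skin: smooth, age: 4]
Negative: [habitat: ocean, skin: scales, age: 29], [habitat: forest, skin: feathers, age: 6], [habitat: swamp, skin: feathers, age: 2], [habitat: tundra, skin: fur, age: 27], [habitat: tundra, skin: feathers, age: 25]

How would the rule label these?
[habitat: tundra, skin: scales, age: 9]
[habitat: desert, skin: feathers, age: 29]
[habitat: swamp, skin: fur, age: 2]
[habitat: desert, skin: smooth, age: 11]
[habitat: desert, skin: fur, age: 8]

The simplest hypothesis consistent with all the labels is: skin is not feathers AND age ≤ 16.
[habitat: tundra, skin: scales, age: 9]: skin is scales, age = 9, fits → Positive. [habitat: desert, skin: feathers, age: 29]: skin is feathers, age = 29, lacks this property → Negative. [habitat: swamp, skin: fur, age: 2]: skin is fur, age = 2, fits → Positive. [habitat: desert, skin: smooth, age: 11]: skin is smooth, age = 11, fits → Positive. [habitat: desert, skin: fur, age: 8]: skin is fur, age = 8, fits → Positive.

Positive, Negative, Positive, Positive, Positive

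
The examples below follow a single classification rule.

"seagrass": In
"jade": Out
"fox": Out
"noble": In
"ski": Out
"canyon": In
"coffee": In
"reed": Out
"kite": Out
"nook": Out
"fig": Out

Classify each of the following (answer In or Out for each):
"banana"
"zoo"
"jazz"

The common property of the 'In' items is: length ≥ 5. No 'Out' item has it.
"banana": length 6, fits → In.
"zoo": length 3, lacks this property → Out.
"jazz": length 4, lacks this property → Out.

In, Out, Out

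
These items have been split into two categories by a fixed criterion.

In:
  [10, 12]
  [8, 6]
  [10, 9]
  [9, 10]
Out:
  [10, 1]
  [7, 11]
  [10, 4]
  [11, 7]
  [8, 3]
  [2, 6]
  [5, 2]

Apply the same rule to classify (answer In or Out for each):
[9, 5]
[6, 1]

All 'In' examples share one property — |first − second| ≤ 2 — and every 'Out' example lacks it.
[9, 5] — |9−5| = 4, hence Out. [6, 1] — |6−1| = 5, hence Out.

Out, Out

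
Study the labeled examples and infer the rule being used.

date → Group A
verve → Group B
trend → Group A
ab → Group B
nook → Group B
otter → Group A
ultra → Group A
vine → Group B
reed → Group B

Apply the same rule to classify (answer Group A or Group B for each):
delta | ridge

Group A, Group B

The simplest hypothesis consistent with all the labels is: contains 't'.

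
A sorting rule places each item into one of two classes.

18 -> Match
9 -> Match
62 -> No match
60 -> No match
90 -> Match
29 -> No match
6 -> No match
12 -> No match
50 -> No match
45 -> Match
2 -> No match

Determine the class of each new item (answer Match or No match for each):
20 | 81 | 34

No match, Match, No match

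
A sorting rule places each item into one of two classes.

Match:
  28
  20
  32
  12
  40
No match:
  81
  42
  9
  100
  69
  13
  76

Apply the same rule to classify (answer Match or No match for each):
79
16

The pattern is that an item is 'Match' exactly when: even AND at most 40.

No match, Match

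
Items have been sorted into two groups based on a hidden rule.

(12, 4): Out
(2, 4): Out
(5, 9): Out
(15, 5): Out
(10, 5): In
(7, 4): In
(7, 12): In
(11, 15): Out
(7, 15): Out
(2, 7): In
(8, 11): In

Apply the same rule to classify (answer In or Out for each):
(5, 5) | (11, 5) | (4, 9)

The rule appears to be: sum is odd.

Out, Out, In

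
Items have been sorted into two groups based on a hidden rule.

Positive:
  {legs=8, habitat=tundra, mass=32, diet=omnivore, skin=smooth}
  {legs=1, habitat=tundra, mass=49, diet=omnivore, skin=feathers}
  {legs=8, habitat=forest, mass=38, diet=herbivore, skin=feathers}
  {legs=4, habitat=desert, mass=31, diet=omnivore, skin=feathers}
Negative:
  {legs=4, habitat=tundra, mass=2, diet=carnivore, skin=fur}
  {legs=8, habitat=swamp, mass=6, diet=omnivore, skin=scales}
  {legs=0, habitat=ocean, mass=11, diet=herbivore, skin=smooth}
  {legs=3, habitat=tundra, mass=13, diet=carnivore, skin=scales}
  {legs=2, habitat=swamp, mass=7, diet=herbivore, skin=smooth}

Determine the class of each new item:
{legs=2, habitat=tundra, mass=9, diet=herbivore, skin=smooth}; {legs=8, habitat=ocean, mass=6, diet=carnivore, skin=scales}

Negative, Negative

Every 'Positive' example satisfies: mass ≥ 31. None of the 'Negative' examples do.
{legs=2, habitat=tundra, mass=9, diet=herbivore, skin=smooth} → mass = 9 → Negative. {legs=8, habitat=ocean, mass=6, diet=carnivore, skin=scales} → mass = 6 → Negative.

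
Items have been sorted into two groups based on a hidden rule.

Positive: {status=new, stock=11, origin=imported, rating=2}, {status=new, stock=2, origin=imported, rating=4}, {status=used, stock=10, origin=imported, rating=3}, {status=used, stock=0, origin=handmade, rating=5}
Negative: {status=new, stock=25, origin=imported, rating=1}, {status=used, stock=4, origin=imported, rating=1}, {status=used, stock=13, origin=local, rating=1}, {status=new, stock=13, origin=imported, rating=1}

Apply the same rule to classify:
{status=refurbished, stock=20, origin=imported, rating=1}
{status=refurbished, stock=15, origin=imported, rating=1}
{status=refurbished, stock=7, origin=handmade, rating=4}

'Positive' ⟺ rating ≥ 2.

Negative, Negative, Positive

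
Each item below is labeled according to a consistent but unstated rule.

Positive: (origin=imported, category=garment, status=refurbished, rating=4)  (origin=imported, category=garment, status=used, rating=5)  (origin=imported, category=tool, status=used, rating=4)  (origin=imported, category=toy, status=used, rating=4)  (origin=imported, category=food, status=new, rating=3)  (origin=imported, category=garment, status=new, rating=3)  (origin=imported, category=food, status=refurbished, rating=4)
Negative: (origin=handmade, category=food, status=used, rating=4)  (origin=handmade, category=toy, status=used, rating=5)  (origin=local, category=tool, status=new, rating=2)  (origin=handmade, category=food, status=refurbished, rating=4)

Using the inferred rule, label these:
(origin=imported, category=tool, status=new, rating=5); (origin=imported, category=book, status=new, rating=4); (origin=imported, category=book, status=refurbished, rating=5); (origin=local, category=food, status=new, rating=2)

The simplest hypothesis consistent with all the labels is: origin is imported.
Positive: (origin=imported, category=tool, status=new, rating=5), since origin is imported. Positive: (origin=imported, category=book, status=new, rating=4), since origin is imported. Positive: (origin=imported, category=book, status=refurbished, rating=5), since origin is imported. Negative: (origin=local, category=food, status=new, rating=2), since origin is local.

Positive, Positive, Positive, Negative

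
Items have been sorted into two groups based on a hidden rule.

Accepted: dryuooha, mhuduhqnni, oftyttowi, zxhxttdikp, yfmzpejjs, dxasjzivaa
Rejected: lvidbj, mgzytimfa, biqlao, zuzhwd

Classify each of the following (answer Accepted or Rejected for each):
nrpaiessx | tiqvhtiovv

Accepted, Accepted

The common property of the 'Accepted' items is: has a double letter. No 'Rejected' item has it.
nrpaiessx — 'ss' doubled, hence Accepted.
tiqvhtiovv — 'vv' doubled, hence Accepted.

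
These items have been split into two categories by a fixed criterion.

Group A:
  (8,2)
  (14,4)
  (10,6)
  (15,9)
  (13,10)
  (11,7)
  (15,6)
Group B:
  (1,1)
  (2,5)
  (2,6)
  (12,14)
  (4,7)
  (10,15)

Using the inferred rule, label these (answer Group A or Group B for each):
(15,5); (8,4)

Group A, Group A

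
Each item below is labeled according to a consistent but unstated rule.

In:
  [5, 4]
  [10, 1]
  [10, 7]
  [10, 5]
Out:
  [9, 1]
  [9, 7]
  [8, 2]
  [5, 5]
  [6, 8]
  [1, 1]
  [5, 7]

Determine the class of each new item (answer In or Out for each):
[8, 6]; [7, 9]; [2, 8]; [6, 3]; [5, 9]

Rule: sum is odd. This holds for each 'In' example and fails for each 'Out' one.
[8, 6]: 8+6 = 14, does not satisfy this → Out. [7, 9]: 7+9 = 16, does not satisfy this → Out. [2, 8]: 2+8 = 10, does not satisfy this → Out. [6, 3]: 6+3 = 9, checks out → In. [5, 9]: 5+9 = 14, does not satisfy this → Out.

Out, Out, Out, In, Out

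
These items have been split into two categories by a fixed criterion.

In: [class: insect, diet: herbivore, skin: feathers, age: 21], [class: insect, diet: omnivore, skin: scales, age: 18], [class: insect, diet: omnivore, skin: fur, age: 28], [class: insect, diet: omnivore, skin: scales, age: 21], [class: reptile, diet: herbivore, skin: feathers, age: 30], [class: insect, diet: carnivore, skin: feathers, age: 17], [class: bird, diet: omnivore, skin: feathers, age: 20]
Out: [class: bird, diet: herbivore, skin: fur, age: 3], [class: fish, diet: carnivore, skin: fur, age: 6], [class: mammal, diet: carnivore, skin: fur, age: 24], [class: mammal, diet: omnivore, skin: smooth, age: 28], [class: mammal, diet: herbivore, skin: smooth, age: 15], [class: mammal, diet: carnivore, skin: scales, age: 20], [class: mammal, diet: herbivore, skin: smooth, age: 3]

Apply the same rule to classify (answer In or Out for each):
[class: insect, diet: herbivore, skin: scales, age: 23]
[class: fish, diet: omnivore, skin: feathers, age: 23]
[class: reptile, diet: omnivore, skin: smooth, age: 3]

In, In, Out

The distinguishing property — skin is feathers OR class is insect — holds for all the 'In' cases and none of the 'Out' cases.
[class: insect, diet: herbivore, skin: scales, age: 23]: In (skin is scales, class is insect). [class: fish, diet: omnivore, skin: feathers, age: 23]: In (skin is feathers, class is fish). [class: reptile, diet: omnivore, skin: smooth, age: 3]: Out (skin is smooth, class is reptile).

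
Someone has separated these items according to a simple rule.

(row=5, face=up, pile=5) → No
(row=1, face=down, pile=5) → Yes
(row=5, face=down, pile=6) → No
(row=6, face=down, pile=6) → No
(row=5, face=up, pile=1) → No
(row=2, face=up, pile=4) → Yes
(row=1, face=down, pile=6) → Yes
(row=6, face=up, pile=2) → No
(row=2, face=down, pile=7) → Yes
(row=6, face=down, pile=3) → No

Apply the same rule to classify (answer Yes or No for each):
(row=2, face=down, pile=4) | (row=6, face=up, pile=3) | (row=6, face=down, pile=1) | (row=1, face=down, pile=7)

Yes, No, No, Yes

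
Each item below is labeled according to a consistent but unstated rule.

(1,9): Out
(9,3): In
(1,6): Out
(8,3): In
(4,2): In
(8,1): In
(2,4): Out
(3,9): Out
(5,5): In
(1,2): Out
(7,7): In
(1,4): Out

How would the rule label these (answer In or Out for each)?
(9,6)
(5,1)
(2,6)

In, In, Out

Every 'In' example satisfies: first ≥ 4. None of the 'Out' examples do.
In: (9,6), since first 9. In: (5,1), since first 5. Out: (2,6), since first 2.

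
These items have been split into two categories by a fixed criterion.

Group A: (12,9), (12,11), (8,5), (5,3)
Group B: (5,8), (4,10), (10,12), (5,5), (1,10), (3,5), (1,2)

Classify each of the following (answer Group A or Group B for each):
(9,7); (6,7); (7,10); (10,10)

Group A, Group B, Group B, Group B

The simplest hypothesis consistent with all the labels is: first > second.
Group A: (9,7), since 9 > 7.
Group B: (6,7), since 6 < 7.
Group B: (7,10), since 7 < 10.
Group B: (10,10), since 10 = 10.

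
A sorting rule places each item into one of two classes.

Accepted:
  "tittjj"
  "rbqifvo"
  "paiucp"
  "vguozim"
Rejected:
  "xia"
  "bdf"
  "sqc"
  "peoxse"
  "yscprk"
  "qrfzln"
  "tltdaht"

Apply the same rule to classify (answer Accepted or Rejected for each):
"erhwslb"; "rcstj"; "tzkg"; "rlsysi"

Rejected, Rejected, Rejected, Accepted

One predicate separates the groups cleanly: length ≥ 6 AND contains 'i'.
"erhwslb": length 7, no 'i', fails this test → Rejected.
"rcstj": length 5, no 'i', fails this test → Rejected.
"tzkg": length 4, no 'i', fails this test → Rejected.
"rlsysi": length 6, has 'i', meets the rule → Accepted.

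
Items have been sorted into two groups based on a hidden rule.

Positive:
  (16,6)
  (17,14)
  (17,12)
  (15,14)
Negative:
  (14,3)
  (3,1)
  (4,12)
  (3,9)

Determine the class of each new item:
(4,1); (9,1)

The distinguishing property — sum ≥ 22 — holds for all the 'Positive' cases and none of the 'Negative' cases.
(4,1): Negative (4+1 = 5). (9,1): Negative (9+1 = 10).

Negative, Negative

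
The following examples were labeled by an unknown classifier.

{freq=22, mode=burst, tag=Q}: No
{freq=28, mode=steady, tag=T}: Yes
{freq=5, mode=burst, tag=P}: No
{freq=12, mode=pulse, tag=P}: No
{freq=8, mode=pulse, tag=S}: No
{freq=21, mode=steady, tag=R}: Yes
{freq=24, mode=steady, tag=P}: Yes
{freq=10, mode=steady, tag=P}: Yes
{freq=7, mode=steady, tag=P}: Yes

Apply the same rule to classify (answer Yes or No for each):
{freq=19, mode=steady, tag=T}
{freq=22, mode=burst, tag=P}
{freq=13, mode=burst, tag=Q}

Rule: mode is steady. This holds for each 'Yes' example and fails for each 'No' one.
{freq=19, mode=steady, tag=T}: mode is steady — fits, so Yes.
{freq=22, mode=burst, tag=P}: mode is burst — does not fit, so No.
{freq=13, mode=burst, tag=Q}: mode is burst — does not fit, so No.

Yes, No, No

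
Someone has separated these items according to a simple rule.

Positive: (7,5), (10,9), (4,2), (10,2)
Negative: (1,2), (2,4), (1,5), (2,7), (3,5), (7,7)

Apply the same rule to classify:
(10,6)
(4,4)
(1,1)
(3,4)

Every 'Positive' example satisfies: first > second. None of the 'Negative' examples do.
(10,6): Positive (10 > 6). (4,4): Negative (4 = 4). (1,1): Negative (1 = 1). (3,4): Negative (3 < 4).

Positive, Negative, Negative, Negative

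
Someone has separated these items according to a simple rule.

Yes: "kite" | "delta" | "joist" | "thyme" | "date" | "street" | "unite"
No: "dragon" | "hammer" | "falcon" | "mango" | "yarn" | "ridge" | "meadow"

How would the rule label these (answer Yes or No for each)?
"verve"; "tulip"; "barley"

Checking candidate rules against both groups, what survives is: contains 't'.
"verve": No (no 't'). "tulip": Yes (has 't'). "barley": No (no 't').

No, Yes, No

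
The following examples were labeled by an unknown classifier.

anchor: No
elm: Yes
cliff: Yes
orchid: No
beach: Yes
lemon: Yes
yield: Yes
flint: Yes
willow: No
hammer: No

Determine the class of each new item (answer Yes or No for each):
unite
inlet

Every 'Yes' example satisfies: odd length. None of the 'No' examples do.

Yes, Yes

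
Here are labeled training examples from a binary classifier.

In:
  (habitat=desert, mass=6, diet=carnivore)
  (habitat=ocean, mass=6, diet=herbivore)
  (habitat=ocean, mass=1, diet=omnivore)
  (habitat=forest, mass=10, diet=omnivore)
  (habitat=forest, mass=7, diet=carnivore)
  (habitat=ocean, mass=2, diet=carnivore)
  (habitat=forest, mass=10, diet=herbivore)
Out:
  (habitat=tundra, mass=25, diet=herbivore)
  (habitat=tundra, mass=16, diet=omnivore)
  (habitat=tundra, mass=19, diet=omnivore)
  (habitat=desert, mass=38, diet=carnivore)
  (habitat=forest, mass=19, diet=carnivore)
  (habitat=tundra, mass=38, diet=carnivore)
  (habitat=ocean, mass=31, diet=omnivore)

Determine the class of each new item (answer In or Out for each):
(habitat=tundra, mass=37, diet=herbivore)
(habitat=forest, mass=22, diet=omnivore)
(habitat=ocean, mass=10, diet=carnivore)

The rule appears to be: mass ≤ 10.

Out, Out, In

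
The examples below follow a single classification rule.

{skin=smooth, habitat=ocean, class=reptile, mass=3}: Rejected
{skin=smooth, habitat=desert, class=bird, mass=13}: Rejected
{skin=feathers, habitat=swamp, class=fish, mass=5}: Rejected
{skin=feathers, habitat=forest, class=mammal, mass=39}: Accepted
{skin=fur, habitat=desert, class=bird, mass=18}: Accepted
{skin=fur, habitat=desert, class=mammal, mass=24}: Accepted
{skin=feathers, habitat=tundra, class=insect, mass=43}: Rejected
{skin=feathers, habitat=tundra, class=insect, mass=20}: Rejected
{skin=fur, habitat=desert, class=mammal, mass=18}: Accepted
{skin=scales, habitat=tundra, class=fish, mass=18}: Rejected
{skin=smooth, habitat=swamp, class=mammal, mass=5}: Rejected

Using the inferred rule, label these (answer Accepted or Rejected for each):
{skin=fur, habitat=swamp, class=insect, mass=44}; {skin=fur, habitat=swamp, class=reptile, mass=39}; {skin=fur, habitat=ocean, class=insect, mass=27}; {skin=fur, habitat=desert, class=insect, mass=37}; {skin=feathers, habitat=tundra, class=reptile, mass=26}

Accepted, Accepted, Accepted, Accepted, Rejected

The rule appears to be: habitat is forest OR skin is fur.
{skin=fur, habitat=swamp, class=insect, mass=44}: habitat is swamp, skin is fur — passes, so Accepted.
{skin=fur, habitat=swamp, class=reptile, mass=39}: habitat is swamp, skin is fur — passes, so Accepted.
{skin=fur, habitat=ocean, class=insect, mass=27}: habitat is ocean, skin is fur — passes, so Accepted.
{skin=fur, habitat=desert, class=insect, mass=37}: habitat is desert, skin is fur — passes, so Accepted.
{skin=feathers, habitat=tundra, class=reptile, mass=26}: habitat is tundra, skin is feathers — lacks this property, so Rejected.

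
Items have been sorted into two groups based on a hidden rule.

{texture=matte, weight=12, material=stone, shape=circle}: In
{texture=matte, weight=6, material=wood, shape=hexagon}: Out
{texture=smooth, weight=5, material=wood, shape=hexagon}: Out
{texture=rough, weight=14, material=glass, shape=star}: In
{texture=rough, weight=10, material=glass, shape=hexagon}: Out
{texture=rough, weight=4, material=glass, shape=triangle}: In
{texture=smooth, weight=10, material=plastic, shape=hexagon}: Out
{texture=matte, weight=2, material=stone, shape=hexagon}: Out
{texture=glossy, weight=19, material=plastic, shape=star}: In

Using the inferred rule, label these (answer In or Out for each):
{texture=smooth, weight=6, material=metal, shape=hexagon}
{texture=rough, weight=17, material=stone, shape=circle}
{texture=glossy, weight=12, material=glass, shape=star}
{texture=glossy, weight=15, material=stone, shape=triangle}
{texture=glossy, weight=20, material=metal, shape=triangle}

The common property of the 'In' items is: shape is not hexagon. No 'Out' item has it.

Out, In, In, In, In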